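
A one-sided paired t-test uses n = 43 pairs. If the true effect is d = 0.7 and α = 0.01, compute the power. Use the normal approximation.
Power ≈ 0.99

Power calculation (paired t-test, normal approximation):
z_β = d · √n - z_α
z_β = 0.7 · √43 - 2.326
z_β = 0.7 · 6.557 - 2.326
z_β = 2.264

Power = Φ(z_β) = Φ(2.264) ≈ 0.988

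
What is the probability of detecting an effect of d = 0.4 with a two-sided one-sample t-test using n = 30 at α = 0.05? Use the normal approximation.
Power ≈ 0.59

Power calculation (one-sample t-test, normal approximation):
z_β = d · √n - z_{α/2}
z_β = 0.4 · √30 - 1.960
z_β = 0.4 · 5.477 - 1.960
z_β = 0.231

Power = Φ(z_β) = Φ(0.231) ≈ 0.591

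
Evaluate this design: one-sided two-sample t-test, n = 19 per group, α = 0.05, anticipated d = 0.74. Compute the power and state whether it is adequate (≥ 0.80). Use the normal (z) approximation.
Power ≈ 0.74; the study is underpowered (power < 0.80)

Power calculation (two-sample t-test, normal approximation):
z_β = d · √(n/2) - z_α
z_β = 0.74 · √(19/2) - 1.645
z_β = 0.74 · 3.082 - 1.645
z_β = 0.636

Power = Φ(z_β) = Φ(0.636) ≈ 0.738

Effect size d = 0.74 is medium by Cohen's convention (0.2/0.5/0.8).

Threshold: power ≥ 0.80 is conventionally adequate.
Power ≈ 0.74 → the study is underpowered (power < 0.80).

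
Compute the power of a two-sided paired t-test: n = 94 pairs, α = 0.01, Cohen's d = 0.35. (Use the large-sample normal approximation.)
Power ≈ 0.79

Power calculation (paired t-test, normal approximation):
z_β = d · √n - z_{α/2}
z_β = 0.35 · √94 - 2.576
z_β = 0.35 · 9.695 - 2.576
z_β = 0.818

Power = Φ(z_β) = Φ(0.818) ≈ 0.793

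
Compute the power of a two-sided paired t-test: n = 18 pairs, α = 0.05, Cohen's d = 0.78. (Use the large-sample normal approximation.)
Power ≈ 0.91

Power calculation (paired t-test, normal approximation):
z_β = d · √n - z_{α/2}
z_β = 0.78 · √18 - 1.960
z_β = 0.78 · 4.243 - 1.960
z_β = 1.349

Power = Φ(z_β) = Φ(1.349) ≈ 0.911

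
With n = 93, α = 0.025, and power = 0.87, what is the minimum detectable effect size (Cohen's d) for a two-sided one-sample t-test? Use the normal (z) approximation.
d ≈ 0.35

Minimum detectable effect (one-sample t-test, normal approximation):
d = (z_{α/2} + z_β) / √n
d = (2.241 + 1.126) / √93
d = 3.368 / 9.644
d ≈ 0.35

By Cohen's convention (0.2 small / 0.5 medium / 0.8 large): small effect.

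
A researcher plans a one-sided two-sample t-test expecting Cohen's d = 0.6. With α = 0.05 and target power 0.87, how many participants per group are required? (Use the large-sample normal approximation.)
n = 43 per group

Sample size formula (two-sample t-test, normal approximation):
n = 2 · ((z_α + z_β) / d)²

z_α = 1.645 (for α = 0.05, one-sided)
z_β = 1.126 (for power = 0.87)
d = 0.6

n = 2 · ((1.645 + 1.126) / 0.6)²
n = 2 · (4.618)²
n ≈ 42.65
Round up to the next whole number: n = 43 per group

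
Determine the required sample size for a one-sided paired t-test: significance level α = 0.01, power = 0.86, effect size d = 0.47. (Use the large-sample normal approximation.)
n = 53 pairs

Sample size formula (paired t-test, normal approximation):
n = ((z_α + z_β) / d)²

z_α = 2.326 (for α = 0.01, one-sided)
z_β = 1.080 (for power = 0.86)
d = 0.47

n = ((2.326 + 1.080) / 0.47)²
n = (7.247)²
n ≈ 52.52
Round up to the next whole number: n = 53 pairs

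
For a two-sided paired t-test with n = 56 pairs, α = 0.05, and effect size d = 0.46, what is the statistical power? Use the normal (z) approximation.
Power ≈ 0.93

Power calculation (paired t-test, normal approximation):
z_β = d · √n - z_{α/2}
z_β = 0.46 · √56 - 1.960
z_β = 0.46 · 7.483 - 1.960
z_β = 1.482

Power = Φ(z_β) = Φ(1.482) ≈ 0.931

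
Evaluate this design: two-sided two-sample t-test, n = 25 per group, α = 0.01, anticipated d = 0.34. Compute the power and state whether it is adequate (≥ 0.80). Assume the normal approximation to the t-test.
Power ≈ 0.08; the study is underpowered (power < 0.80)

Power calculation (two-sample t-test, normal approximation):
z_β = d · √(n/2) - z_{α/2}
z_β = 0.34 · √(25/2) - 2.576
z_β = 0.34 · 3.536 - 2.576
z_β = -1.374

Power = Φ(z_β) = Φ(-1.374) ≈ 0.085

Effect size d = 0.34 is small by Cohen's convention (0.2/0.5/0.8).

Threshold: power ≥ 0.80 is conventionally adequate.
Power ≈ 0.08 → the study is underpowered (power < 0.80).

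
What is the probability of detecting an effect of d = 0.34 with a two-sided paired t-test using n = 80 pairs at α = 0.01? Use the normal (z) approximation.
Power ≈ 0.68

Power calculation (paired t-test, normal approximation):
z_β = d · √n - z_{α/2}
z_β = 0.34 · √80 - 2.576
z_β = 0.34 · 8.944 - 2.576
z_β = 0.465

Power = Φ(z_β) = Φ(0.465) ≈ 0.679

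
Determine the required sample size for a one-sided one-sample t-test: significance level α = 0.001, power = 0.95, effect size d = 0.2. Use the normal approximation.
n = 561

Sample size formula (one-sample t-test, normal approximation):
n = ((z_α + z_β) / d)²

z_α = 3.090 (for α = 0.001, one-sided)
z_β = 1.645 (for power = 0.95)
d = 0.2

n = ((3.090 + 1.645) / 0.2)²
n = (23.675)²
n ≈ 560.51
Round up to the next whole number: n = 561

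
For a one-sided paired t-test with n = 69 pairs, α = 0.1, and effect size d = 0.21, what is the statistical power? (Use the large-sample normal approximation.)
Power ≈ 0.68

Power calculation (paired t-test, normal approximation):
z_β = d · √n - z_α
z_β = 0.21 · √69 - 1.282
z_β = 0.21 · 8.307 - 1.282
z_β = 0.463

Power = Φ(z_β) = Φ(0.463) ≈ 0.678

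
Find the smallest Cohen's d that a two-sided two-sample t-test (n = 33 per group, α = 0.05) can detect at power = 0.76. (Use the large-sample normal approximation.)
d ≈ 0.66

Minimum detectable effect (two-sample t-test, normal approximation):
d = (z_{α/2} + z_β) / √(n/2)
d = (1.960 + 0.706) / √(33/2)
d = 2.666 / 4.062
d ≈ 0.66

By Cohen's convention (0.2 small / 0.5 medium / 0.8 large): medium effect.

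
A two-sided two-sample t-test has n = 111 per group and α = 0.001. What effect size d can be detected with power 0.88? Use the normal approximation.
d ≈ 0.60

Minimum detectable effect (two-sample t-test, normal approximation):
d = (z_{α/2} + z_β) / √(n/2)
d = (3.291 + 1.175) / √(111/2)
d = 4.466 / 7.450
d ≈ 0.60

By Cohen's convention (0.2 small / 0.5 medium / 0.8 large): medium effect.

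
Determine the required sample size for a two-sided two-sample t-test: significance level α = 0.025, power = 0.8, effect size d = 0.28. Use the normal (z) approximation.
n = 243 per group

Sample size formula (two-sample t-test, normal approximation):
n = 2 · ((z_{α/2} + z_β) / d)²

z_{α/2} = 2.241 (for α = 0.025, two-sided)
z_β = 0.842 (for power = 0.8)
d = 0.28

n = 2 · ((2.241 + 0.842) / 0.28)²
n = 2 · (11.011)²
n ≈ 242.48
Round up to the next whole number: n = 243 per group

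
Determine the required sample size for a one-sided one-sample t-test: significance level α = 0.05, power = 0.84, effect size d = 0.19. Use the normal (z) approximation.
n = 193

Sample size formula (one-sample t-test, normal approximation):
n = ((z_α + z_β) / d)²

z_α = 1.645 (for α = 0.05, one-sided)
z_β = 0.994 (for power = 0.84)
d = 0.19

n = ((1.645 + 0.994) / 0.19)²
n = (13.889)²
n ≈ 192.90
Round up to the next whole number: n = 193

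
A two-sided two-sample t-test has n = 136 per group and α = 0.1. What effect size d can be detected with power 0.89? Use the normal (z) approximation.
d ≈ 0.35

Minimum detectable effect (two-sample t-test, normal approximation):
d = (z_{α/2} + z_β) / √(n/2)
d = (1.645 + 1.227) / √(136/2)
d = 2.871 / 8.246
d ≈ 0.35

By Cohen's convention (0.2 small / 0.5 medium / 0.8 large): small effect.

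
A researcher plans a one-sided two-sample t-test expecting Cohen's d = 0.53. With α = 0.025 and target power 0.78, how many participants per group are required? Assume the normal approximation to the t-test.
n = 54 per group

Sample size formula (two-sample t-test, normal approximation):
n = 2 · ((z_α + z_β) / d)²

z_α = 1.960 (for α = 0.025, one-sided)
z_β = 0.772 (for power = 0.78)
d = 0.53

n = 2 · ((1.960 + 0.772) / 0.53)²
n = 2 · (5.155)²
n ≈ 53.15
Round up to the next whole number: n = 54 per group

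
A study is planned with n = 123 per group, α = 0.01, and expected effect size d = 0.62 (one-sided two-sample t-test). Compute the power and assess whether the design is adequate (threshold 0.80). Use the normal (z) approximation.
Power ≈ 0.99; the study is adequately powered (power ≥ 0.80)

Power calculation (two-sample t-test, normal approximation):
z_β = d · √(n/2) - z_α
z_β = 0.62 · √(123/2) - 2.326
z_β = 0.62 · 7.842 - 2.326
z_β = 2.536

Power = Φ(z_β) = Φ(2.536) ≈ 0.994

Effect size d = 0.62 is medium by Cohen's convention (0.2/0.5/0.8).

Threshold: power ≥ 0.80 is conventionally adequate.
Power ≈ 0.99 → the study is adequately powered (power ≥ 0.80).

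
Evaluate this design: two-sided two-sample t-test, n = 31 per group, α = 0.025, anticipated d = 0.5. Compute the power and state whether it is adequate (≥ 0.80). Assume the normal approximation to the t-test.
Power ≈ 0.39; the study is underpowered (power < 0.80)

Power calculation (two-sample t-test, normal approximation):
z_β = d · √(n/2) - z_{α/2}
z_β = 0.5 · √(31/2) - 2.241
z_β = 0.5 · 3.937 - 2.241
z_β = -0.273

Power = Φ(z_β) = Φ(-0.273) ≈ 0.392

Effect size d = 0.5 is medium by Cohen's convention (0.2/0.5/0.8).

Threshold: power ≥ 0.80 is conventionally adequate.
Power ≈ 0.39 → the study is underpowered (power < 0.80).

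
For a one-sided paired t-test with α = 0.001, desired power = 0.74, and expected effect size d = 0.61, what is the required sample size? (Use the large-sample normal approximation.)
n = 38 pairs

Sample size formula (paired t-test, normal approximation):
n = ((z_α + z_β) / d)²

z_α = 3.090 (for α = 0.001, one-sided)
z_β = 0.643 (for power = 0.74)
d = 0.61

n = ((3.090 + 0.643) / 0.61)²
n = (6.120)²
n ≈ 37.45
Round up to the next whole number: n = 38 pairs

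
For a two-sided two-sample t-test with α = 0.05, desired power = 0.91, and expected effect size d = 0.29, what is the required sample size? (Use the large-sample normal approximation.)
n = 260 per group

Sample size formula (two-sample t-test, normal approximation):
n = 2 · ((z_{α/2} + z_β) / d)²

z_{α/2} = 1.960 (for α = 0.05, two-sided)
z_β = 1.341 (for power = 0.91)
d = 0.29

n = 2 · ((1.960 + 1.341) / 0.29)²
n = 2 · (11.383)²
n ≈ 259.15
Round up to the next whole number: n = 260 per group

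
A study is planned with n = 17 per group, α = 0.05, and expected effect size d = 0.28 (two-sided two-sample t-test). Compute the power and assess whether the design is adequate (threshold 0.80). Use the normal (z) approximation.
Power ≈ 0.13; the study is underpowered (power < 0.80)

Power calculation (two-sample t-test, normal approximation):
z_β = d · √(n/2) - z_{α/2}
z_β = 0.28 · √(17/2) - 1.960
z_β = 0.28 · 2.915 - 1.960
z_β = -1.144

Power = Φ(z_β) = Φ(-1.144) ≈ 0.126

Effect size d = 0.28 is small by Cohen's convention (0.2/0.5/0.8).

Threshold: power ≥ 0.80 is conventionally adequate.
Power ≈ 0.13 → the study is underpowered (power < 0.80).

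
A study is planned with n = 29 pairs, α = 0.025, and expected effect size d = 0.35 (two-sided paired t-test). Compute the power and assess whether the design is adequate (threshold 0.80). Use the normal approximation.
Power ≈ 0.36; the study is underpowered (power < 0.80)

Power calculation (paired t-test, normal approximation):
z_β = d · √n - z_{α/2}
z_β = 0.35 · √29 - 2.241
z_β = 0.35 · 5.385 - 2.241
z_β = -0.357

Power = Φ(z_β) = Φ(-0.357) ≈ 0.361

Effect size d = 0.35 is small by Cohen's convention (0.2/0.5/0.8).

Threshold: power ≥ 0.80 is conventionally adequate.
Power ≈ 0.36 → the study is underpowered (power < 0.80).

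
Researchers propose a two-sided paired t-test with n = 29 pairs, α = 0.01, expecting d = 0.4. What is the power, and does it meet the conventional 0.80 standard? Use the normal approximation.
Power ≈ 0.34; the study is underpowered (power < 0.80)

Power calculation (paired t-test, normal approximation):
z_β = d · √n - z_{α/2}
z_β = 0.4 · √29 - 2.576
z_β = 0.4 · 5.385 - 2.576
z_β = -0.422

Power = Φ(z_β) = Φ(-0.422) ≈ 0.337

Effect size d = 0.4 is small by Cohen's convention (0.2/0.5/0.8).

Threshold: power ≥ 0.80 is conventionally adequate.
Power ≈ 0.34 → the study is underpowered (power < 0.80).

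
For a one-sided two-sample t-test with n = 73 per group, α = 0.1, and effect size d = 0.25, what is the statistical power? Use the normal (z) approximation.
Power ≈ 0.59

Power calculation (two-sample t-test, normal approximation):
z_β = d · √(n/2) - z_α
z_β = 0.25 · √(73/2) - 1.282
z_β = 0.25 · 6.042 - 1.282
z_β = 0.229

Power = Φ(z_β) = Φ(0.229) ≈ 0.590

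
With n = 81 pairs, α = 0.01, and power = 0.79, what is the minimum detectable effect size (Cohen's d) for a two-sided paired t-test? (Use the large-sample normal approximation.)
d ≈ 0.38

Minimum detectable effect (paired t-test, normal approximation):
d = (z_{α/2} + z_β) / √n
d = (2.576 + 0.806) / √81
d = 3.382 / 9.000
d ≈ 0.38

By Cohen's convention (0.2 small / 0.5 medium / 0.8 large): small effect.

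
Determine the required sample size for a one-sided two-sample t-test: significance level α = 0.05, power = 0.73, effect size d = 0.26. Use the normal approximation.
n = 151 per group

Sample size formula (two-sample t-test, normal approximation):
n = 2 · ((z_α + z_β) / d)²

z_α = 1.645 (for α = 0.05, one-sided)
z_β = 0.613 (for power = 0.73)
d = 0.26

n = 2 · ((1.645 + 0.613) / 0.26)²
n = 2 · (8.685)²
n ≈ 150.86
Round up to the next whole number: n = 151 per group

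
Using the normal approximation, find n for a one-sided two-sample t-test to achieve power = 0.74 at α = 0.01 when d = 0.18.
n = 545 per group

Sample size formula (two-sample t-test, normal approximation):
n = 2 · ((z_α + z_β) / d)²

z_α = 2.326 (for α = 0.01, one-sided)
z_β = 0.643 (for power = 0.74)
d = 0.18

n = 2 · ((2.326 + 0.643) / 0.18)²
n = 2 · (16.494)²
n ≈ 544.10
Round up to the next whole number: n = 545 per group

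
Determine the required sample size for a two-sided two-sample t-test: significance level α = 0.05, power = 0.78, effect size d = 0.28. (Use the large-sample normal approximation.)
n = 191 per group

Sample size formula (two-sample t-test, normal approximation):
n = 2 · ((z_{α/2} + z_β) / d)²

z_{α/2} = 1.960 (for α = 0.05, two-sided)
z_β = 0.772 (for power = 0.78)
d = 0.28

n = 2 · ((1.960 + 0.772) / 0.28)²
n = 2 · (9.757)²
n ≈ 190.40
Round up to the next whole number: n = 191 per group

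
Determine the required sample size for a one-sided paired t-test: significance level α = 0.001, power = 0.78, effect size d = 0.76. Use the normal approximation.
n = 26 pairs

Sample size formula (paired t-test, normal approximation):
n = ((z_α + z_β) / d)²

z_α = 3.090 (for α = 0.001, one-sided)
z_β = 0.772 (for power = 0.78)
d = 0.76

n = ((3.090 + 0.772) / 0.76)²
n = (5.082)²
n ≈ 25.83
Round up to the next whole number: n = 26 pairs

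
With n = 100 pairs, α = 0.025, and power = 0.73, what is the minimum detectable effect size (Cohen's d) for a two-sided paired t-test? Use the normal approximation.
d ≈ 0.29

Minimum detectable effect (paired t-test, normal approximation):
d = (z_{α/2} + z_β) / √n
d = (2.241 + 0.613) / √100
d = 2.854 / 10.000
d ≈ 0.29

By Cohen's convention (0.2 small / 0.5 medium / 0.8 large): small effect.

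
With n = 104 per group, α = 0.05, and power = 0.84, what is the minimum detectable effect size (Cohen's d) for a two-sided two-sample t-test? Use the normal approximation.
d ≈ 0.41

Minimum detectable effect (two-sample t-test, normal approximation):
d = (z_{α/2} + z_β) / √(n/2)
d = (1.960 + 0.994) / √(104/2)
d = 2.954 / 7.211
d ≈ 0.41

By Cohen's convention (0.2 small / 0.5 medium / 0.8 large): small effect.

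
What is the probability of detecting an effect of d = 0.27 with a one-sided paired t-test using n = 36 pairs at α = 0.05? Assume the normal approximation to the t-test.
Power ≈ 0.49

Power calculation (paired t-test, normal approximation):
z_β = d · √n - z_α
z_β = 0.27 · √36 - 1.645
z_β = 0.27 · 6.000 - 1.645
z_β = -0.025

Power = Φ(z_β) = Φ(-0.025) ≈ 0.490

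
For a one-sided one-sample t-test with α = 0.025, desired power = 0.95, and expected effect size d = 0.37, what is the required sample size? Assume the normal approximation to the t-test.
n = 95

Sample size formula (one-sample t-test, normal approximation):
n = ((z_α + z_β) / d)²

z_α = 1.960 (for α = 0.025, one-sided)
z_β = 1.645 (for power = 0.95)
d = 0.37

n = ((1.960 + 1.645) / 0.37)²
n = (9.743)²
n ≈ 94.93
Round up to the next whole number: n = 95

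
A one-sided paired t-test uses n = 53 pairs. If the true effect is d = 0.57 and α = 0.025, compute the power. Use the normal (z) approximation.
Power ≈ 0.99

Power calculation (paired t-test, normal approximation):
z_β = d · √n - z_α
z_β = 0.57 · √53 - 1.960
z_β = 0.57 · 7.280 - 1.960
z_β = 2.190

Power = Φ(z_β) = Φ(2.190) ≈ 0.986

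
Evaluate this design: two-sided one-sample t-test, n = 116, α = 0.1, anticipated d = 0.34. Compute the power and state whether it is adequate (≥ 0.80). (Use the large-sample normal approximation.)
Power ≈ 0.98; the study is adequately powered (power ≥ 0.80)

Power calculation (one-sample t-test, normal approximation):
z_β = d · √n - z_{α/2}
z_β = 0.34 · √116 - 1.645
z_β = 0.34 · 10.770 - 1.645
z_β = 2.017

Power = Φ(z_β) = Φ(2.017) ≈ 0.978

Effect size d = 0.34 is small by Cohen's convention (0.2/0.5/0.8).

Threshold: power ≥ 0.80 is conventionally adequate.
Power ≈ 0.98 → the study is adequately powered (power ≥ 0.80).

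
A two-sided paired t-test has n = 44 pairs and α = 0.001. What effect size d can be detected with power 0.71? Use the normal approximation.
d ≈ 0.58

Minimum detectable effect (paired t-test, normal approximation):
d = (z_{α/2} + z_β) / √n
d = (3.291 + 0.553) / √44
d = 3.844 / 6.633
d ≈ 0.58

By Cohen's convention (0.2 small / 0.5 medium / 0.8 large): medium effect.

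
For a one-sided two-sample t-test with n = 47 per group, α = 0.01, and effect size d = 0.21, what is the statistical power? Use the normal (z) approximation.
Power ≈ 0.10

Power calculation (two-sample t-test, normal approximation):
z_β = d · √(n/2) - z_α
z_β = 0.21 · √(47/2) - 2.326
z_β = 0.21 · 4.848 - 2.326
z_β = -1.308

Power = Φ(z_β) = Φ(-1.308) ≈ 0.095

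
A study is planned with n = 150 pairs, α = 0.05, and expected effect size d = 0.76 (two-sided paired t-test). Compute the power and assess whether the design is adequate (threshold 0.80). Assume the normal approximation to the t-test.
Power ≈ 1.00; the study is adequately powered (power ≥ 0.80)

Power calculation (paired t-test, normal approximation):
z_β = d · √n - z_{α/2}
z_β = 0.76 · √150 - 1.960
z_β = 0.76 · 12.247 - 1.960
z_β = 7.348

Power = Φ(z_β) = Φ(7.348) ≈ 1.000

Effect size d = 0.76 is medium by Cohen's convention (0.2/0.5/0.8).

Threshold: power ≥ 0.80 is conventionally adequate.
Power ≈ 1.00 → the study is adequately powered (power ≥ 0.80).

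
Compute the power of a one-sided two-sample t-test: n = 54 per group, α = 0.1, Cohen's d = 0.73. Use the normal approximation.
Power ≈ 0.99

Power calculation (two-sample t-test, normal approximation):
z_β = d · √(n/2) - z_α
z_β = 0.73 · √(54/2) - 1.282
z_β = 0.73 · 5.196 - 1.282
z_β = 2.512

Power = Φ(z_β) = Φ(2.512) ≈ 0.994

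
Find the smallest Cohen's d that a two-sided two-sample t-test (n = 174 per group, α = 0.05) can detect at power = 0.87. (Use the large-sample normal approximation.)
d ≈ 0.33

Minimum detectable effect (two-sample t-test, normal approximation):
d = (z_{α/2} + z_β) / √(n/2)
d = (1.960 + 1.126) / √(174/2)
d = 3.086 / 9.327
d ≈ 0.33

By Cohen's convention (0.2 small / 0.5 medium / 0.8 large): small effect.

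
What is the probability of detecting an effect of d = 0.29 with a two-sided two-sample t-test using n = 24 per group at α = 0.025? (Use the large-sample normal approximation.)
Power ≈ 0.11

Power calculation (two-sample t-test, normal approximation):
z_β = d · √(n/2) - z_{α/2}
z_β = 0.29 · √(24/2) - 2.241
z_β = 0.29 · 3.464 - 2.241
z_β = -1.237

Power = Φ(z_β) = Φ(-1.237) ≈ 0.108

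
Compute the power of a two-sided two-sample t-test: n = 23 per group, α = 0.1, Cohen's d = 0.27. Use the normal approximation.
Power ≈ 0.23

Power calculation (two-sample t-test, normal approximation):
z_β = d · √(n/2) - z_{α/2}
z_β = 0.27 · √(23/2) - 1.645
z_β = 0.27 · 3.391 - 1.645
z_β = -0.729

Power = Φ(z_β) = Φ(-0.729) ≈ 0.233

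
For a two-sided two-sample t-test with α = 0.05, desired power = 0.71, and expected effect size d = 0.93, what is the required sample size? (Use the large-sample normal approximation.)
n = 15 per group

Sample size formula (two-sample t-test, normal approximation):
n = 2 · ((z_{α/2} + z_β) / d)²

z_{α/2} = 1.960 (for α = 0.05, two-sided)
z_β = 0.553 (for power = 0.71)
d = 0.93

n = 2 · ((1.960 + 0.553) / 0.93)²
n = 2 · (2.702)²
n ≈ 14.60
Round up to the next whole number: n = 15 per group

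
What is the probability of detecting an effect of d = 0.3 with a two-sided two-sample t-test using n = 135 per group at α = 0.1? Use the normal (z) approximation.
Power ≈ 0.79

Power calculation (two-sample t-test, normal approximation):
z_β = d · √(n/2) - z_{α/2}
z_β = 0.3 · √(135/2) - 1.645
z_β = 0.3 · 8.216 - 1.645
z_β = 0.820

Power = Φ(z_β) = Φ(0.820) ≈ 0.794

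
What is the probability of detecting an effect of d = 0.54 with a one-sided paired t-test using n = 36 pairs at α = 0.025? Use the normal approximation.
Power ≈ 0.90

Power calculation (paired t-test, normal approximation):
z_β = d · √n - z_α
z_β = 0.54 · √36 - 1.960
z_β = 0.54 · 6.000 - 1.960
z_β = 1.280

Power = Φ(z_β) = Φ(1.280) ≈ 0.900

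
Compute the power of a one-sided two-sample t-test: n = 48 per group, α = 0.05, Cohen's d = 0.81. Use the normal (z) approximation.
Power ≈ 0.99

Power calculation (two-sample t-test, normal approximation):
z_β = d · √(n/2) - z_α
z_β = 0.81 · √(48/2) - 1.645
z_β = 0.81 · 4.899 - 1.645
z_β = 2.323

Power = Φ(z_β) = Φ(2.323) ≈ 0.990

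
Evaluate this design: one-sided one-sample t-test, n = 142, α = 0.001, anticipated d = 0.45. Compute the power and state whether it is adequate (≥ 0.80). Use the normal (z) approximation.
Power ≈ 0.99; the study is adequately powered (power ≥ 0.80)

Power calculation (one-sample t-test, normal approximation):
z_β = d · √n - z_α
z_β = 0.45 · √142 - 3.090
z_β = 0.45 · 11.916 - 3.090
z_β = 2.272

Power = Φ(z_β) = Φ(2.272) ≈ 0.988

Effect size d = 0.45 is small by Cohen's convention (0.2/0.5/0.8).

Threshold: power ≥ 0.80 is conventionally adequate.
Power ≈ 0.99 → the study is adequately powered (power ≥ 0.80).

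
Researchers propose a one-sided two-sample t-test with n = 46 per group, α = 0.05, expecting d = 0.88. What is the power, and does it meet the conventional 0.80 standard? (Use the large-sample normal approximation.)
Power ≈ 0.99; the study is adequately powered (power ≥ 0.80)

Power calculation (two-sample t-test, normal approximation):
z_β = d · √(n/2) - z_α
z_β = 0.88 · √(46/2) - 1.645
z_β = 0.88 · 4.796 - 1.645
z_β = 2.575

Power = Φ(z_β) = Φ(2.575) ≈ 0.995

Effect size d = 0.88 is large by Cohen's convention (0.2/0.5/0.8).

Threshold: power ≥ 0.80 is conventionally adequate.
Power ≈ 0.99 → the study is adequately powered (power ≥ 0.80).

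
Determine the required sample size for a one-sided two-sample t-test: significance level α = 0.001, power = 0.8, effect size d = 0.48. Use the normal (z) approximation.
n = 135 per group

Sample size formula (two-sample t-test, normal approximation):
n = 2 · ((z_α + z_β) / d)²

z_α = 3.090 (for α = 0.001, one-sided)
z_β = 0.842 (for power = 0.8)
d = 0.48

n = 2 · ((3.090 + 0.842) / 0.48)²
n = 2 · (8.192)²
n ≈ 134.22
Round up to the next whole number: n = 135 per group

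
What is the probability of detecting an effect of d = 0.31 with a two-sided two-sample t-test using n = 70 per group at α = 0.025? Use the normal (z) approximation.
Power ≈ 0.34

Power calculation (two-sample t-test, normal approximation):
z_β = d · √(n/2) - z_{α/2}
z_β = 0.31 · √(70/2) - 2.241
z_β = 0.31 · 5.916 - 2.241
z_β = -0.407

Power = Φ(z_β) = Φ(-0.407) ≈ 0.342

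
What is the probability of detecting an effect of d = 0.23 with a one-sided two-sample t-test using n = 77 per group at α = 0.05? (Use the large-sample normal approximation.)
Power ≈ 0.41

Power calculation (two-sample t-test, normal approximation):
z_β = d · √(n/2) - z_α
z_β = 0.23 · √(77/2) - 1.645
z_β = 0.23 · 6.205 - 1.645
z_β = -0.218

Power = Φ(z_β) = Φ(-0.218) ≈ 0.414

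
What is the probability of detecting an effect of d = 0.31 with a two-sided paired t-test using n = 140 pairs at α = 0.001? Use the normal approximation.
Power ≈ 0.65

Power calculation (paired t-test, normal approximation):
z_β = d · √n - z_{α/2}
z_β = 0.31 · √140 - 3.291
z_β = 0.31 · 11.832 - 3.291
z_β = 0.377

Power = Φ(z_β) = Φ(0.377) ≈ 0.647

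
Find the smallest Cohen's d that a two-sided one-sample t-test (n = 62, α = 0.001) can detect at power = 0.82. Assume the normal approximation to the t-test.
d ≈ 0.53

Minimum detectable effect (one-sample t-test, normal approximation):
d = (z_{α/2} + z_β) / √n
d = (3.291 + 0.915) / √62
d = 4.206 / 7.874
d ≈ 0.53

By Cohen's convention (0.2 small / 0.5 medium / 0.8 large): medium effect.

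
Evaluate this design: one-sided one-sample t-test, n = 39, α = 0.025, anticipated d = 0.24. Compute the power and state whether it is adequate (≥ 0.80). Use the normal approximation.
Power ≈ 0.32; the study is underpowered (power < 0.80)

Power calculation (one-sample t-test, normal approximation):
z_β = d · √n - z_α
z_β = 0.24 · √39 - 1.960
z_β = 0.24 · 6.245 - 1.960
z_β = -0.461

Power = Φ(z_β) = Φ(-0.461) ≈ 0.322

Effect size d = 0.24 is small by Cohen's convention (0.2/0.5/0.8).

Threshold: power ≥ 0.80 is conventionally adequate.
Power ≈ 0.32 → the study is underpowered (power < 0.80).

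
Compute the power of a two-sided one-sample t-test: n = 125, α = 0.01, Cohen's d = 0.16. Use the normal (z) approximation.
Power ≈ 0.22

Power calculation (one-sample t-test, normal approximation):
z_β = d · √n - z_{α/2}
z_β = 0.16 · √125 - 2.576
z_β = 0.16 · 11.180 - 2.576
z_β = -0.787

Power = Φ(z_β) = Φ(-0.787) ≈ 0.216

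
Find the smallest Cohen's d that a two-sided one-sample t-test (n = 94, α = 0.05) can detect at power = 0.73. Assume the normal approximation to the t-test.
d ≈ 0.27

Minimum detectable effect (one-sample t-test, normal approximation):
d = (z_{α/2} + z_β) / √n
d = (1.960 + 0.613) / √94
d = 2.573 / 9.695
d ≈ 0.27

By Cohen's convention (0.2 small / 0.5 medium / 0.8 large): small effect.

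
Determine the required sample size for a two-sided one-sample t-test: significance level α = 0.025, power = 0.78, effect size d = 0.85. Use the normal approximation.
n = 13

Sample size formula (one-sample t-test, normal approximation):
n = ((z_{α/2} + z_β) / d)²

z_{α/2} = 2.241 (for α = 0.025, two-sided)
z_β = 0.772 (for power = 0.78)
d = 0.85

n = ((2.241 + 0.772) / 0.85)²
n = (3.545)²
n ≈ 12.57
Round up to the next whole number: n = 13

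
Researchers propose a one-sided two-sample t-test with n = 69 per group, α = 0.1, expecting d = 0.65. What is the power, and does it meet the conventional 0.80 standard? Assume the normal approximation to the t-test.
Power ≈ 0.99; the study is adequately powered (power ≥ 0.80)

Power calculation (two-sample t-test, normal approximation):
z_β = d · √(n/2) - z_α
z_β = 0.65 · √(69/2) - 1.282
z_β = 0.65 · 5.874 - 1.282
z_β = 2.536

Power = Φ(z_β) = Φ(2.536) ≈ 0.994

Effect size d = 0.65 is medium by Cohen's convention (0.2/0.5/0.8).

Threshold: power ≥ 0.80 is conventionally adequate.
Power ≈ 0.99 → the study is adequately powered (power ≥ 0.80).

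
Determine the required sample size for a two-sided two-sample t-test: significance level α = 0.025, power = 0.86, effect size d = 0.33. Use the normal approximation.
n = 203 per group

Sample size formula (two-sample t-test, normal approximation):
n = 2 · ((z_{α/2} + z_β) / d)²

z_{α/2} = 2.241 (for α = 0.025, two-sided)
z_β = 1.080 (for power = 0.86)
d = 0.33

n = 2 · ((2.241 + 1.080) / 0.33)²
n = 2 · (10.064)²
n ≈ 202.57
Round up to the next whole number: n = 203 per group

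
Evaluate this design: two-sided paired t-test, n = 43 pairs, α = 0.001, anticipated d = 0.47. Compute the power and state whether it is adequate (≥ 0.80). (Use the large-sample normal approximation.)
Power ≈ 0.42; the study is underpowered (power < 0.80)

Power calculation (paired t-test, normal approximation):
z_β = d · √n - z_{α/2}
z_β = 0.47 · √43 - 3.291
z_β = 0.47 · 6.557 - 3.291
z_β = -0.209

Power = Φ(z_β) = Φ(-0.209) ≈ 0.417

Effect size d = 0.47 is small by Cohen's convention (0.2/0.5/0.8).

Threshold: power ≥ 0.80 is conventionally adequate.
Power ≈ 0.42 → the study is underpowered (power < 0.80).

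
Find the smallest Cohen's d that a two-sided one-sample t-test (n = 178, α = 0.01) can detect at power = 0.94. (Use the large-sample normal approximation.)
d ≈ 0.31

Minimum detectable effect (one-sample t-test, normal approximation):
d = (z_{α/2} + z_β) / √n
d = (2.576 + 1.555) / √178
d = 4.131 / 13.342
d ≈ 0.31

By Cohen's convention (0.2 small / 0.5 medium / 0.8 large): small effect.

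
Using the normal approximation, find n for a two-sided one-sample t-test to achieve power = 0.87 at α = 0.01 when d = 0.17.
n = 475

Sample size formula (one-sample t-test, normal approximation):
n = ((z_{α/2} + z_β) / d)²

z_{α/2} = 2.576 (for α = 0.01, two-sided)
z_β = 1.126 (for power = 0.87)
d = 0.17

n = ((2.576 + 1.126) / 0.17)²
n = (21.776)²
n ≈ 474.19
Round up to the next whole number: n = 475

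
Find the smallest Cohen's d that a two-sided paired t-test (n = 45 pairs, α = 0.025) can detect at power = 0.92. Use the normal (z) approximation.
d ≈ 0.54

Minimum detectable effect (paired t-test, normal approximation):
d = (z_{α/2} + z_β) / √n
d = (2.241 + 1.405) / √45
d = 3.646 / 6.708
d ≈ 0.54

By Cohen's convention (0.2 small / 0.5 medium / 0.8 large): medium effect.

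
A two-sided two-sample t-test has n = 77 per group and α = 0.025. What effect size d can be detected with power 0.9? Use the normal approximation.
d ≈ 0.57

Minimum detectable effect (two-sample t-test, normal approximation):
d = (z_{α/2} + z_β) / √(n/2)
d = (2.241 + 1.282) / √(77/2)
d = 3.523 / 6.205
d ≈ 0.57

By Cohen's convention (0.2 small / 0.5 medium / 0.8 large): medium effect.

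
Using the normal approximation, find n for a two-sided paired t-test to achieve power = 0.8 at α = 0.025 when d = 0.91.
n = 12 pairs

Sample size formula (paired t-test, normal approximation):
n = ((z_{α/2} + z_β) / d)²

z_{α/2} = 2.241 (for α = 0.025, two-sided)
z_β = 0.842 (for power = 0.8)
d = 0.91

n = ((2.241 + 0.842) / 0.91)²
n = (3.388)²
n ≈ 11.48
Round up to the next whole number: n = 12 pairs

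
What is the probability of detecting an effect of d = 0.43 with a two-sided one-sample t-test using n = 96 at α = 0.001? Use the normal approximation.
Power ≈ 0.82

Power calculation (one-sample t-test, normal approximation):
z_β = d · √n - z_{α/2}
z_β = 0.43 · √96 - 3.291
z_β = 0.43 · 9.798 - 3.291
z_β = 0.923

Power = Φ(z_β) = Φ(0.923) ≈ 0.822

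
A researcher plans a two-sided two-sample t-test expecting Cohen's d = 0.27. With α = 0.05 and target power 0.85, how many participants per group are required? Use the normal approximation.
n = 247 per group

Sample size formula (two-sample t-test, normal approximation):
n = 2 · ((z_{α/2} + z_β) / d)²

z_{α/2} = 1.960 (for α = 0.05, two-sided)
z_β = 1.036 (for power = 0.85)
d = 0.27

n = 2 · ((1.960 + 1.036) / 0.27)²
n = 2 · (11.096)²
n ≈ 246.24
Round up to the next whole number: n = 247 per group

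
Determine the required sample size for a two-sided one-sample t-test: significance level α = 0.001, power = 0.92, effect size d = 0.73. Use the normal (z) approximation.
n = 42

Sample size formula (one-sample t-test, normal approximation):
n = ((z_{α/2} + z_β) / d)²

z_{α/2} = 3.291 (for α = 0.001, two-sided)
z_β = 1.405 (for power = 0.92)
d = 0.73

n = ((3.291 + 1.405) / 0.73)²
n = (6.433)²
n ≈ 41.38
Round up to the next whole number: n = 42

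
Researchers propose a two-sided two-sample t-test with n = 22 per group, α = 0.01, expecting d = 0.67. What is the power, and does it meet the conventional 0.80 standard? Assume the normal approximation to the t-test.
Power ≈ 0.36; the study is underpowered (power < 0.80)

Power calculation (two-sample t-test, normal approximation):
z_β = d · √(n/2) - z_{α/2}
z_β = 0.67 · √(22/2) - 2.576
z_β = 0.67 · 3.317 - 2.576
z_β = -0.354

Power = Φ(z_β) = Φ(-0.354) ≈ 0.362

Effect size d = 0.67 is medium by Cohen's convention (0.2/0.5/0.8).

Threshold: power ≥ 0.80 is conventionally adequate.
Power ≈ 0.36 → the study is underpowered (power < 0.80).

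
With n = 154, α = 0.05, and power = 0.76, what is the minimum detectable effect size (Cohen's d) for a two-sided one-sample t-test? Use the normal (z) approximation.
d ≈ 0.21

Minimum detectable effect (one-sample t-test, normal approximation):
d = (z_{α/2} + z_β) / √n
d = (1.960 + 0.706) / √154
d = 2.666 / 12.410
d ≈ 0.21

By Cohen's convention (0.2 small / 0.5 medium / 0.8 large): small effect.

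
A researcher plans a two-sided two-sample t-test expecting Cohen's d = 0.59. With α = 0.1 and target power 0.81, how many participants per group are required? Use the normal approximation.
n = 37 per group

Sample size formula (two-sample t-test, normal approximation):
n = 2 · ((z_{α/2} + z_β) / d)²

z_{α/2} = 1.645 (for α = 0.1, two-sided)
z_β = 0.878 (for power = 0.81)
d = 0.59

n = 2 · ((1.645 + 0.878) / 0.59)²
n = 2 · (4.276)²
n ≈ 36.57
Round up to the next whole number: n = 37 per group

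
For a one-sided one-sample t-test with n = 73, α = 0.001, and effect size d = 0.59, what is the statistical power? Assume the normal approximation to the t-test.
Power ≈ 0.97

Power calculation (one-sample t-test, normal approximation):
z_β = d · √n - z_α
z_β = 0.59 · √73 - 3.090
z_β = 0.59 · 8.544 - 3.090
z_β = 1.951

Power = Φ(z_β) = Φ(1.951) ≈ 0.974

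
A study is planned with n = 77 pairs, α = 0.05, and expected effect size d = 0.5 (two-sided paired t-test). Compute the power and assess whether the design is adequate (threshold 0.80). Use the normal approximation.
Power ≈ 0.99; the study is adequately powered (power ≥ 0.80)

Power calculation (paired t-test, normal approximation):
z_β = d · √n - z_{α/2}
z_β = 0.5 · √77 - 1.960
z_β = 0.5 · 8.775 - 1.960
z_β = 2.428

Power = Φ(z_β) = Φ(2.428) ≈ 0.992

Effect size d = 0.5 is medium by Cohen's convention (0.2/0.5/0.8).

Threshold: power ≥ 0.80 is conventionally adequate.
Power ≈ 0.99 → the study is adequately powered (power ≥ 0.80).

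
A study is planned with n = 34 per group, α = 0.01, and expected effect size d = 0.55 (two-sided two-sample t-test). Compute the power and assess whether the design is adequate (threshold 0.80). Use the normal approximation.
Power ≈ 0.38; the study is underpowered (power < 0.80)

Power calculation (two-sample t-test, normal approximation):
z_β = d · √(n/2) - z_{α/2}
z_β = 0.55 · √(34/2) - 2.576
z_β = 0.55 · 4.123 - 2.576
z_β = -0.308

Power = Φ(z_β) = Φ(-0.308) ≈ 0.379

Effect size d = 0.55 is medium by Cohen's convention (0.2/0.5/0.8).

Threshold: power ≥ 0.80 is conventionally adequate.
Power ≈ 0.38 → the study is underpowered (power < 0.80).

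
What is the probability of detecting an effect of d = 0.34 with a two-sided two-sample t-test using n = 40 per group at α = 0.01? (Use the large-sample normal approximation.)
Power ≈ 0.15

Power calculation (two-sample t-test, normal approximation):
z_β = d · √(n/2) - z_{α/2}
z_β = 0.34 · √(40/2) - 2.576
z_β = 0.34 · 4.472 - 2.576
z_β = -1.055

Power = Φ(z_β) = Φ(-1.055) ≈ 0.146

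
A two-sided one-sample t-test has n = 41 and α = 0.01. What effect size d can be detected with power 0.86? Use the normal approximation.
d ≈ 0.57

Minimum detectable effect (one-sample t-test, normal approximation):
d = (z_{α/2} + z_β) / √n
d = (2.576 + 1.080) / √41
d = 3.656 / 6.403
d ≈ 0.57

By Cohen's convention (0.2 small / 0.5 medium / 0.8 large): medium effect.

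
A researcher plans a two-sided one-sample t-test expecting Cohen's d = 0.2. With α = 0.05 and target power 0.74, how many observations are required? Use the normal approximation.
n = 170

Sample size formula (one-sample t-test, normal approximation):
n = ((z_{α/2} + z_β) / d)²

z_{α/2} = 1.960 (for α = 0.05, two-sided)
z_β = 0.643 (for power = 0.74)
d = 0.2

n = ((1.960 + 0.643) / 0.2)²
n = (13.015)²
n ≈ 169.39
Round up to the next whole number: n = 170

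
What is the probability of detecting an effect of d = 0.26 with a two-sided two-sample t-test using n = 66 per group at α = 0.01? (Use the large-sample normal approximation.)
Power ≈ 0.14

Power calculation (two-sample t-test, normal approximation):
z_β = d · √(n/2) - z_{α/2}
z_β = 0.26 · √(66/2) - 2.576
z_β = 0.26 · 5.745 - 2.576
z_β = -1.082

Power = Φ(z_β) = Φ(-1.082) ≈ 0.140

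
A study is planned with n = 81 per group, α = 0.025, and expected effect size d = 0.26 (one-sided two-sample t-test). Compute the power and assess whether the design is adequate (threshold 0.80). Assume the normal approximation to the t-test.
Power ≈ 0.38; the study is underpowered (power < 0.80)

Power calculation (two-sample t-test, normal approximation):
z_β = d · √(n/2) - z_α
z_β = 0.26 · √(81/2) - 1.960
z_β = 0.26 · 6.364 - 1.960
z_β = -0.305

Power = Φ(z_β) = Φ(-0.305) ≈ 0.380

Effect size d = 0.26 is small by Cohen's convention (0.2/0.5/0.8).

Threshold: power ≥ 0.80 is conventionally adequate.
Power ≈ 0.38 → the study is underpowered (power < 0.80).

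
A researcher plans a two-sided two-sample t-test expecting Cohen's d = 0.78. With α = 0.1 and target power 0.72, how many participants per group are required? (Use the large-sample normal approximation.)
n = 17 per group

Sample size formula (two-sample t-test, normal approximation):
n = 2 · ((z_{α/2} + z_β) / d)²

z_{α/2} = 1.645 (for α = 0.1, two-sided)
z_β = 0.583 (for power = 0.72)
d = 0.78

n = 2 · ((1.645 + 0.583) / 0.78)²
n = 2 · (2.856)²
n ≈ 16.31
Round up to the next whole number: n = 17 per group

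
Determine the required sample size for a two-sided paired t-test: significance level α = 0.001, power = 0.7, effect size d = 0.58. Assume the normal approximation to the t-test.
n = 44 pairs

Sample size formula (paired t-test, normal approximation):
n = ((z_{α/2} + z_β) / d)²

z_{α/2} = 3.291 (for α = 0.001, two-sided)
z_β = 0.524 (for power = 0.7)
d = 0.58

n = ((3.291 + 0.524) / 0.58)²
n = (6.578)²
n ≈ 43.27
Round up to the next whole number: n = 44 pairs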